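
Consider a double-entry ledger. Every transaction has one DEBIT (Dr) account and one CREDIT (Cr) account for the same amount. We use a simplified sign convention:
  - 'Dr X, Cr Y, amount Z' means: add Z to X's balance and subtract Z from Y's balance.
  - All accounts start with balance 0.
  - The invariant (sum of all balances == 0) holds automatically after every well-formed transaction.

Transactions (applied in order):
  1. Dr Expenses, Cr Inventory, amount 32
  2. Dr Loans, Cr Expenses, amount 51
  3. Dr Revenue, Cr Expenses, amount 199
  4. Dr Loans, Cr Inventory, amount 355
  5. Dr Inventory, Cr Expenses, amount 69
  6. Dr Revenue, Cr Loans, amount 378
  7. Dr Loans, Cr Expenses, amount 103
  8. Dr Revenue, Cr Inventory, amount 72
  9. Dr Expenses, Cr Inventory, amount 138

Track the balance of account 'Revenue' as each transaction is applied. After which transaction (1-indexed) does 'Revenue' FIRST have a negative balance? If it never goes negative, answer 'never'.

After txn 1: Revenue=0
After txn 2: Revenue=0
After txn 3: Revenue=199
After txn 4: Revenue=199
After txn 5: Revenue=199
After txn 6: Revenue=577
After txn 7: Revenue=577
After txn 8: Revenue=649
After txn 9: Revenue=649

Answer: never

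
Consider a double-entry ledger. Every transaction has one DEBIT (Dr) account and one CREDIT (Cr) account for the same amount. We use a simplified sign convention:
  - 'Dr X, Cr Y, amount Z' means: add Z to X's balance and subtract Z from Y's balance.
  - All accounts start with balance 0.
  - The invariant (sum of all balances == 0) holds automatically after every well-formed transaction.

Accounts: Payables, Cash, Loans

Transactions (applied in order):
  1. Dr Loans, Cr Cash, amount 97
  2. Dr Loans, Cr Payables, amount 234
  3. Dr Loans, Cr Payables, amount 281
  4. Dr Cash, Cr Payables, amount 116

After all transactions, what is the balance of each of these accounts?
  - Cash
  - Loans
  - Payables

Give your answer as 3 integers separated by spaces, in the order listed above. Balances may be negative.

Answer: 19 612 -631

Derivation:
After txn 1 (Dr Loans, Cr Cash, amount 97): Cash=-97 Loans=97
After txn 2 (Dr Loans, Cr Payables, amount 234): Cash=-97 Loans=331 Payables=-234
After txn 3 (Dr Loans, Cr Payables, amount 281): Cash=-97 Loans=612 Payables=-515
After txn 4 (Dr Cash, Cr Payables, amount 116): Cash=19 Loans=612 Payables=-631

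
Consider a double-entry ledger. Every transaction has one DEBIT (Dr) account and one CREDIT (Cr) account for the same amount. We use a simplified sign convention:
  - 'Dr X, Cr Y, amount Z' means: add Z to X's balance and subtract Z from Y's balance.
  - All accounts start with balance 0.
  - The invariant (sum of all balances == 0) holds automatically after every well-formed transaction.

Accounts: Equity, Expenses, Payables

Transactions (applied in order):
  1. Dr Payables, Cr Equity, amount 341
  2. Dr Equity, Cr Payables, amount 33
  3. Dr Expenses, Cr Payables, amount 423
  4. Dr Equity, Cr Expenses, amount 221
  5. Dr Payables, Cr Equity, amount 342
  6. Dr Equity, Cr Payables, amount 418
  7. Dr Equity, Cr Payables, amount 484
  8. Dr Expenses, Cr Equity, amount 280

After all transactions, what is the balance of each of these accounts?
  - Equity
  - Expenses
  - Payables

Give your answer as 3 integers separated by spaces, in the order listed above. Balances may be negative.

After txn 1 (Dr Payables, Cr Equity, amount 341): Equity=-341 Payables=341
After txn 2 (Dr Equity, Cr Payables, amount 33): Equity=-308 Payables=308
After txn 3 (Dr Expenses, Cr Payables, amount 423): Equity=-308 Expenses=423 Payables=-115
After txn 4 (Dr Equity, Cr Expenses, amount 221): Equity=-87 Expenses=202 Payables=-115
After txn 5 (Dr Payables, Cr Equity, amount 342): Equity=-429 Expenses=202 Payables=227
After txn 6 (Dr Equity, Cr Payables, amount 418): Equity=-11 Expenses=202 Payables=-191
After txn 7 (Dr Equity, Cr Payables, amount 484): Equity=473 Expenses=202 Payables=-675
After txn 8 (Dr Expenses, Cr Equity, amount 280): Equity=193 Expenses=482 Payables=-675

Answer: 193 482 -675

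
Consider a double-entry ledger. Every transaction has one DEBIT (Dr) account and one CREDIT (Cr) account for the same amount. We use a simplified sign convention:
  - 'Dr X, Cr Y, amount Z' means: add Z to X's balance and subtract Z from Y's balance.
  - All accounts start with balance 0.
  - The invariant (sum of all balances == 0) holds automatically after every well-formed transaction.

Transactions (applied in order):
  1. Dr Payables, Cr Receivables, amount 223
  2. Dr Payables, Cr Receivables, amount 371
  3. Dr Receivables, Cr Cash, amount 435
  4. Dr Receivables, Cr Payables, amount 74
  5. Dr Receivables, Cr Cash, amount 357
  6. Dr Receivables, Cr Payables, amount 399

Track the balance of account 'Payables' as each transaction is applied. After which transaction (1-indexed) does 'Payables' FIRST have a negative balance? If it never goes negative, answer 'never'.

After txn 1: Payables=223
After txn 2: Payables=594
After txn 3: Payables=594
After txn 4: Payables=520
After txn 5: Payables=520
After txn 6: Payables=121

Answer: never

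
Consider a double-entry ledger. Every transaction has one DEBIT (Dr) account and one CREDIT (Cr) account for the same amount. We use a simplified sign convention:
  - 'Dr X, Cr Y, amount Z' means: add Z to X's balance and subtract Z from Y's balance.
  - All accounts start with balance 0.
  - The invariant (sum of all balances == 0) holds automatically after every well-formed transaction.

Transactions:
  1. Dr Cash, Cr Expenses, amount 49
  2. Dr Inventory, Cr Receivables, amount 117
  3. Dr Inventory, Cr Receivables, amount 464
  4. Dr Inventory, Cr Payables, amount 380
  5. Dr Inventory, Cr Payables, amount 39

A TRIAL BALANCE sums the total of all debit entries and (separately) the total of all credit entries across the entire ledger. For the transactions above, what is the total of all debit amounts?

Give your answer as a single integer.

Txn 1: debit+=49
Txn 2: debit+=117
Txn 3: debit+=464
Txn 4: debit+=380
Txn 5: debit+=39
Total debits = 1049

Answer: 1049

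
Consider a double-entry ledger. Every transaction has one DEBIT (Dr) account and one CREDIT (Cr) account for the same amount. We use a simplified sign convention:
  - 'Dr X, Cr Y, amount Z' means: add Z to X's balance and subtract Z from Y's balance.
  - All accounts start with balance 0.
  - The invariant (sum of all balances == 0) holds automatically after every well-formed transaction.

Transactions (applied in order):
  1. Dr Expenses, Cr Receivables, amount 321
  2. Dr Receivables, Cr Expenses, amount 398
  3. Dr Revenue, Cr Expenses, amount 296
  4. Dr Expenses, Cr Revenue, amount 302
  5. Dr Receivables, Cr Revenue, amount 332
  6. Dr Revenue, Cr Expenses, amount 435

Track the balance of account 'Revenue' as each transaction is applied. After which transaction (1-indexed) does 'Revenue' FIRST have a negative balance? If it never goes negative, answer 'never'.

After txn 1: Revenue=0
After txn 2: Revenue=0
After txn 3: Revenue=296
After txn 4: Revenue=-6

Answer: 4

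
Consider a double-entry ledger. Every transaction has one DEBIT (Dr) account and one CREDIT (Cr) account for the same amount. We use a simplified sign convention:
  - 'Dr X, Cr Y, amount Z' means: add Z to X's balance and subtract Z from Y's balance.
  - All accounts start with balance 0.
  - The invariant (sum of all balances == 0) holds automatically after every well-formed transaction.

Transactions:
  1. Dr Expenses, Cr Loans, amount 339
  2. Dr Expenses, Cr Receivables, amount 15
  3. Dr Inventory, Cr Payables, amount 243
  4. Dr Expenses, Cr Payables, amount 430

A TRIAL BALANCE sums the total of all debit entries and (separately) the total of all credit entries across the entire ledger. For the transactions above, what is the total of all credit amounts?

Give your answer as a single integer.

Txn 1: credit+=339
Txn 2: credit+=15
Txn 3: credit+=243
Txn 4: credit+=430
Total credits = 1027

Answer: 1027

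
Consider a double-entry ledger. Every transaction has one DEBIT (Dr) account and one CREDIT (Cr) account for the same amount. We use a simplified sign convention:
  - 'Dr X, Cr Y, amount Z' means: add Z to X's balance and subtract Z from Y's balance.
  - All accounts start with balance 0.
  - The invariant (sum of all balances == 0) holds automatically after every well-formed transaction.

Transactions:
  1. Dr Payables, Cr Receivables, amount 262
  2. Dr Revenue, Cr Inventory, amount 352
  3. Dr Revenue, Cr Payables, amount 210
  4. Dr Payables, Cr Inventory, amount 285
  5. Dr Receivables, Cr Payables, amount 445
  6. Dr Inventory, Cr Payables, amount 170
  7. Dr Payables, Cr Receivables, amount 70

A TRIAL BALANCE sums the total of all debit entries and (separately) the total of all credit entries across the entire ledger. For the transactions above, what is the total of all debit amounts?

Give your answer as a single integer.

Txn 1: debit+=262
Txn 2: debit+=352
Txn 3: debit+=210
Txn 4: debit+=285
Txn 5: debit+=445
Txn 6: debit+=170
Txn 7: debit+=70
Total debits = 1794

Answer: 1794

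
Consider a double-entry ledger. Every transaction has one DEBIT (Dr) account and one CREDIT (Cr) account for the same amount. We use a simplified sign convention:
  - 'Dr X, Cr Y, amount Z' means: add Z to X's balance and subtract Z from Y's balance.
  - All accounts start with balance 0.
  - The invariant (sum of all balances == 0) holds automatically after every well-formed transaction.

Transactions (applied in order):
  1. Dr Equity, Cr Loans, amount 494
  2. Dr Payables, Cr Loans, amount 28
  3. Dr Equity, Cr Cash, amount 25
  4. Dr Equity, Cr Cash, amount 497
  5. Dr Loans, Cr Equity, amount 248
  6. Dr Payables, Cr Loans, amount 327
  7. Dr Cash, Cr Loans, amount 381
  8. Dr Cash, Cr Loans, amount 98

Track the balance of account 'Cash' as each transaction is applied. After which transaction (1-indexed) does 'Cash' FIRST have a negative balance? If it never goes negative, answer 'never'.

Answer: 3

Derivation:
After txn 1: Cash=0
After txn 2: Cash=0
After txn 3: Cash=-25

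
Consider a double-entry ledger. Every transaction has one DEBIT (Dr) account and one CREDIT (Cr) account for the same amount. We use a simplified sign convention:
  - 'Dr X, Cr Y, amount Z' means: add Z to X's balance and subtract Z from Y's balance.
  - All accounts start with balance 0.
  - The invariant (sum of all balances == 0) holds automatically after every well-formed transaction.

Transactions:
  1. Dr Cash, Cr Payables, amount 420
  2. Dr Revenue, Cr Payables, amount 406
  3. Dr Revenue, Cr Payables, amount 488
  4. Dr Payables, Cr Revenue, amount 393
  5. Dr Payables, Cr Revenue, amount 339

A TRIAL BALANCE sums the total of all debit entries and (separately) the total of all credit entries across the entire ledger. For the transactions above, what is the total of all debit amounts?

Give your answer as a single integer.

Txn 1: debit+=420
Txn 2: debit+=406
Txn 3: debit+=488
Txn 4: debit+=393
Txn 5: debit+=339
Total debits = 2046

Answer: 2046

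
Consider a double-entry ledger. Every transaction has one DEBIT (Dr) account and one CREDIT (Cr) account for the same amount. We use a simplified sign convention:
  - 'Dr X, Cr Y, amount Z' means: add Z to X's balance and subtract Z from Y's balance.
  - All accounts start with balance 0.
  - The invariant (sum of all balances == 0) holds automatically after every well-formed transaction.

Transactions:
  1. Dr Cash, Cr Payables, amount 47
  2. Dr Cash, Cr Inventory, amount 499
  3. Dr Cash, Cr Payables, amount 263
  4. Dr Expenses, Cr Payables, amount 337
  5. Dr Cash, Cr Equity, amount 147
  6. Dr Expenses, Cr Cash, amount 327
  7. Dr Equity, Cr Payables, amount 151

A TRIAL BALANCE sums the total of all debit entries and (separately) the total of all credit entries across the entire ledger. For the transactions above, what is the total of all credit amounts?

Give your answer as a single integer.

Answer: 1771

Derivation:
Txn 1: credit+=47
Txn 2: credit+=499
Txn 3: credit+=263
Txn 4: credit+=337
Txn 5: credit+=147
Txn 6: credit+=327
Txn 7: credit+=151
Total credits = 1771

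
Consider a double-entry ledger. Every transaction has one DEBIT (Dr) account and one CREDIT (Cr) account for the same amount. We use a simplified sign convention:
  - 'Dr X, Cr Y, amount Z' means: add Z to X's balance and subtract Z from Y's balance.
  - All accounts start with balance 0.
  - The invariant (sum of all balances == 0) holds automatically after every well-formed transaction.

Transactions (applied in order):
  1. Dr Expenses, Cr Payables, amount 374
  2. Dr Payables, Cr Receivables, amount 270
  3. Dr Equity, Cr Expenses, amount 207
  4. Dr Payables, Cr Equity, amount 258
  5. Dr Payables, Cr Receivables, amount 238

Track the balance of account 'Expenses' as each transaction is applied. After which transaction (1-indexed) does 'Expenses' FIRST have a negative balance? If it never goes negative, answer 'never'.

After txn 1: Expenses=374
After txn 2: Expenses=374
After txn 3: Expenses=167
After txn 4: Expenses=167
After txn 5: Expenses=167

Answer: never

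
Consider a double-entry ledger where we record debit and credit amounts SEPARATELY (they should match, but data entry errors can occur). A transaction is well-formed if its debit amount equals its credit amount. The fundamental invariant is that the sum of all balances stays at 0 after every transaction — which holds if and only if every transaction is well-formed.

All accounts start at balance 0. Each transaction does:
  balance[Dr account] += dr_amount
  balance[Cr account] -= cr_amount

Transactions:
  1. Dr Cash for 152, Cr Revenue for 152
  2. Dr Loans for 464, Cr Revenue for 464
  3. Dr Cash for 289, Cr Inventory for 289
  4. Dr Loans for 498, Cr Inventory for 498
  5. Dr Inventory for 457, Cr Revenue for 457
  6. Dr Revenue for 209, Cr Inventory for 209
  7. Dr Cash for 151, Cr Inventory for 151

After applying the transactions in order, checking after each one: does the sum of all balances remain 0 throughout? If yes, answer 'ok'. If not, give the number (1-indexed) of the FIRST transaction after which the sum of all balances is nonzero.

Answer: ok

Derivation:
After txn 1: dr=152 cr=152 sum_balances=0
After txn 2: dr=464 cr=464 sum_balances=0
After txn 3: dr=289 cr=289 sum_balances=0
After txn 4: dr=498 cr=498 sum_balances=0
After txn 5: dr=457 cr=457 sum_balances=0
After txn 6: dr=209 cr=209 sum_balances=0
After txn 7: dr=151 cr=151 sum_balances=0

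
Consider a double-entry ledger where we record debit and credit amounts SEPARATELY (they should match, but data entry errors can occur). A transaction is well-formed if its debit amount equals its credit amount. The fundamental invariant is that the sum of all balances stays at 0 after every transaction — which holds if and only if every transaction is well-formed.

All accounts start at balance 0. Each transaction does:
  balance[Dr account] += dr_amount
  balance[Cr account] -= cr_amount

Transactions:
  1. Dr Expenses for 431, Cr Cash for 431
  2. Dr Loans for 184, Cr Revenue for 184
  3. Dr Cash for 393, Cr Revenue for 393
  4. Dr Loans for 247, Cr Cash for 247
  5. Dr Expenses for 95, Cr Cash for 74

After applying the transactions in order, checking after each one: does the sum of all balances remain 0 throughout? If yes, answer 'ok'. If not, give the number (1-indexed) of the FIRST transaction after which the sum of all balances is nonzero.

After txn 1: dr=431 cr=431 sum_balances=0
After txn 2: dr=184 cr=184 sum_balances=0
After txn 3: dr=393 cr=393 sum_balances=0
After txn 4: dr=247 cr=247 sum_balances=0
After txn 5: dr=95 cr=74 sum_balances=21

Answer: 5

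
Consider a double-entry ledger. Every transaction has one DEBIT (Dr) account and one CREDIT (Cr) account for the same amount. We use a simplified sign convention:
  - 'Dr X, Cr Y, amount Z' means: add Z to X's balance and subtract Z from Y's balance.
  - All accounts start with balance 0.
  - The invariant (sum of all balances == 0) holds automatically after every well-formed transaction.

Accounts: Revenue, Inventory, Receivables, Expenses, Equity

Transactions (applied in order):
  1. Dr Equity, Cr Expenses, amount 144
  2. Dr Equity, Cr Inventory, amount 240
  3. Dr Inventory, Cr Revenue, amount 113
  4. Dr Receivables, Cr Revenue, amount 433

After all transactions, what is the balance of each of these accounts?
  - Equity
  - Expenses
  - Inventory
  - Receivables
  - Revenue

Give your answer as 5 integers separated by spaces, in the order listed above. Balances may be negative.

Answer: 384 -144 -127 433 -546

Derivation:
After txn 1 (Dr Equity, Cr Expenses, amount 144): Equity=144 Expenses=-144
After txn 2 (Dr Equity, Cr Inventory, amount 240): Equity=384 Expenses=-144 Inventory=-240
After txn 3 (Dr Inventory, Cr Revenue, amount 113): Equity=384 Expenses=-144 Inventory=-127 Revenue=-113
After txn 4 (Dr Receivables, Cr Revenue, amount 433): Equity=384 Expenses=-144 Inventory=-127 Receivables=433 Revenue=-546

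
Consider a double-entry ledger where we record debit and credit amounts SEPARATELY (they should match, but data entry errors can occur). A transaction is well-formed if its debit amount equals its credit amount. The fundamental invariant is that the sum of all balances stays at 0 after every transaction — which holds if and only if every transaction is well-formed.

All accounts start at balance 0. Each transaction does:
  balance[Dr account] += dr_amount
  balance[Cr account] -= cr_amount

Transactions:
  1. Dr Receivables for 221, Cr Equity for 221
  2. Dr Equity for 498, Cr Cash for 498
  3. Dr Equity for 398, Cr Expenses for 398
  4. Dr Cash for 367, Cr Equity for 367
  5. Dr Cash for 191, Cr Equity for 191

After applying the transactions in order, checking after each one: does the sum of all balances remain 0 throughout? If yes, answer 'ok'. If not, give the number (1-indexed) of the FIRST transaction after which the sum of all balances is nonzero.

After txn 1: dr=221 cr=221 sum_balances=0
After txn 2: dr=498 cr=498 sum_balances=0
After txn 3: dr=398 cr=398 sum_balances=0
After txn 4: dr=367 cr=367 sum_balances=0
After txn 5: dr=191 cr=191 sum_balances=0

Answer: ok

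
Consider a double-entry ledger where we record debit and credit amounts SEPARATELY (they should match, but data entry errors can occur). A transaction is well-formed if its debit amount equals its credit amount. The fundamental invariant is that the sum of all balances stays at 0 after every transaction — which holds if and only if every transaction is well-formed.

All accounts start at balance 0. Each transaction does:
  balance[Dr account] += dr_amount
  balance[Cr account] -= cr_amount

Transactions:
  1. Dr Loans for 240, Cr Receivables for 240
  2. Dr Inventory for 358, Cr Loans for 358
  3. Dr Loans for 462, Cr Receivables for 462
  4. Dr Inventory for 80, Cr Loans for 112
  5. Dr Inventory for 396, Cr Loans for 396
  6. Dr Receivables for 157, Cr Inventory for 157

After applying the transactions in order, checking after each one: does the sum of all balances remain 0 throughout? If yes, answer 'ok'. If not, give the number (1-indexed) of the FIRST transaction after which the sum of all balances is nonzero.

Answer: 4

Derivation:
After txn 1: dr=240 cr=240 sum_balances=0
After txn 2: dr=358 cr=358 sum_balances=0
After txn 3: dr=462 cr=462 sum_balances=0
After txn 4: dr=80 cr=112 sum_balances=-32
After txn 5: dr=396 cr=396 sum_balances=-32
After txn 6: dr=157 cr=157 sum_balances=-32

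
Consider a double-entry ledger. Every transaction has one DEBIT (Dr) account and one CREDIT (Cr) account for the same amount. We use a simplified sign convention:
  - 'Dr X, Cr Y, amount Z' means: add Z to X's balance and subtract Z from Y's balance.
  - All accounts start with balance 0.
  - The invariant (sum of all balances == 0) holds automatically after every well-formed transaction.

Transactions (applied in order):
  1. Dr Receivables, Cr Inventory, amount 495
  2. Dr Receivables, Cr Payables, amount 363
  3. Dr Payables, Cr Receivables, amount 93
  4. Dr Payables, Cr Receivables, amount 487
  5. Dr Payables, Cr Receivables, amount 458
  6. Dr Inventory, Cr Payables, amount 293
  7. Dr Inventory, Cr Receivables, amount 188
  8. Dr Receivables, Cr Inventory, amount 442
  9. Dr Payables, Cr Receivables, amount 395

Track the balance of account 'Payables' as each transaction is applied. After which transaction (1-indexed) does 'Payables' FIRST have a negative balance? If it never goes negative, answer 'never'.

After txn 1: Payables=0
After txn 2: Payables=-363

Answer: 2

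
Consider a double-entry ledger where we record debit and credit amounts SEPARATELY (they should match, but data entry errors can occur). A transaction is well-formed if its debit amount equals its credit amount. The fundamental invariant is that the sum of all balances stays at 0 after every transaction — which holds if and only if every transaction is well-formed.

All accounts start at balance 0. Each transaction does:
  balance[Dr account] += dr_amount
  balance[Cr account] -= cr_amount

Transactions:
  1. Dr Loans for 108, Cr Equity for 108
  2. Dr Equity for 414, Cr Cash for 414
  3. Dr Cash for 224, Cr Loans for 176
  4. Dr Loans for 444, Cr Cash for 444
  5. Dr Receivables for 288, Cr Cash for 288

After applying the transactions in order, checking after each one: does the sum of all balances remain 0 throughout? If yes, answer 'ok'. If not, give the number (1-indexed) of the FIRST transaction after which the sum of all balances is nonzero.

After txn 1: dr=108 cr=108 sum_balances=0
After txn 2: dr=414 cr=414 sum_balances=0
After txn 3: dr=224 cr=176 sum_balances=48
After txn 4: dr=444 cr=444 sum_balances=48
After txn 5: dr=288 cr=288 sum_balances=48

Answer: 3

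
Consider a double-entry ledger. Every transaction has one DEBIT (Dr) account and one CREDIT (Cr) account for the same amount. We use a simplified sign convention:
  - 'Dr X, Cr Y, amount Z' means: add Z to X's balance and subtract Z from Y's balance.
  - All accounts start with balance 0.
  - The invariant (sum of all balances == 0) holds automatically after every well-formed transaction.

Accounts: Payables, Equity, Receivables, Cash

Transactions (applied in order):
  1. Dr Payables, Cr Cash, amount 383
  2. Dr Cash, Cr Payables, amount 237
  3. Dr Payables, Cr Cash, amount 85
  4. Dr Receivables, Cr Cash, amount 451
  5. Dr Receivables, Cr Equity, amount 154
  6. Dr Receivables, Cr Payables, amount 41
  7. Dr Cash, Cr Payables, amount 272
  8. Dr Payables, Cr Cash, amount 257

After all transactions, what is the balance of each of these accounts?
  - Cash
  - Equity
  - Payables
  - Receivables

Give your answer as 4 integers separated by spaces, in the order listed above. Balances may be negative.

After txn 1 (Dr Payables, Cr Cash, amount 383): Cash=-383 Payables=383
After txn 2 (Dr Cash, Cr Payables, amount 237): Cash=-146 Payables=146
After txn 3 (Dr Payables, Cr Cash, amount 85): Cash=-231 Payables=231
After txn 4 (Dr Receivables, Cr Cash, amount 451): Cash=-682 Payables=231 Receivables=451
After txn 5 (Dr Receivables, Cr Equity, amount 154): Cash=-682 Equity=-154 Payables=231 Receivables=605
After txn 6 (Dr Receivables, Cr Payables, amount 41): Cash=-682 Equity=-154 Payables=190 Receivables=646
After txn 7 (Dr Cash, Cr Payables, amount 272): Cash=-410 Equity=-154 Payables=-82 Receivables=646
After txn 8 (Dr Payables, Cr Cash, amount 257): Cash=-667 Equity=-154 Payables=175 Receivables=646

Answer: -667 -154 175 646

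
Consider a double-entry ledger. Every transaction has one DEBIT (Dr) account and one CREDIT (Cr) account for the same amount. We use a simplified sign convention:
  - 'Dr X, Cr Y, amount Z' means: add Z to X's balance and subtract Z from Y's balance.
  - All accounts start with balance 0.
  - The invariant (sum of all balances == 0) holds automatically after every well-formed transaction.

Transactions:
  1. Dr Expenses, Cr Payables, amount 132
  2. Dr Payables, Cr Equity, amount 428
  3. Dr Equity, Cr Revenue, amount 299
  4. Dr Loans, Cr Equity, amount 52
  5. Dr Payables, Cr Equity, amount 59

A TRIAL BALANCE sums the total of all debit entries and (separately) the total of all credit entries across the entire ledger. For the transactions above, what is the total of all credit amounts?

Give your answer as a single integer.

Txn 1: credit+=132
Txn 2: credit+=428
Txn 3: credit+=299
Txn 4: credit+=52
Txn 5: credit+=59
Total credits = 970

Answer: 970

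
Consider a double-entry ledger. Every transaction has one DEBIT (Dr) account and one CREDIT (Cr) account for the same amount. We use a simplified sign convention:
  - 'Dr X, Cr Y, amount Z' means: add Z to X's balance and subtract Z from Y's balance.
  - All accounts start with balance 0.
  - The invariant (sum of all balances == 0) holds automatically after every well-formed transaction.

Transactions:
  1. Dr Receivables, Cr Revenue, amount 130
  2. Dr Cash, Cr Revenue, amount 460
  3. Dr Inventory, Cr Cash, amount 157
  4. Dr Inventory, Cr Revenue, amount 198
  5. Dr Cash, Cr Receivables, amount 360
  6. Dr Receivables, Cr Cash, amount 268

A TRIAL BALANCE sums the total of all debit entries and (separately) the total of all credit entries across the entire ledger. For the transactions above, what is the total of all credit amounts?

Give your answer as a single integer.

Txn 1: credit+=130
Txn 2: credit+=460
Txn 3: credit+=157
Txn 4: credit+=198
Txn 5: credit+=360
Txn 6: credit+=268
Total credits = 1573

Answer: 1573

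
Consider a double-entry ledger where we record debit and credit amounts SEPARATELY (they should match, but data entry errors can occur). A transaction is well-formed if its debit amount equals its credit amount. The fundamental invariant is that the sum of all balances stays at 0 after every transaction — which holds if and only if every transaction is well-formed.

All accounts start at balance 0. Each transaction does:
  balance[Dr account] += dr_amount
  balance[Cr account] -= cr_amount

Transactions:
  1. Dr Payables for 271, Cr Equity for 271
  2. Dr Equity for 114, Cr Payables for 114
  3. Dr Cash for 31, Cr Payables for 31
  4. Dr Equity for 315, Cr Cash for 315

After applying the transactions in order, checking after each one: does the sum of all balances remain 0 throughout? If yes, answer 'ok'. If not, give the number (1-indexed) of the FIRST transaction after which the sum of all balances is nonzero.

After txn 1: dr=271 cr=271 sum_balances=0
After txn 2: dr=114 cr=114 sum_balances=0
After txn 3: dr=31 cr=31 sum_balances=0
After txn 4: dr=315 cr=315 sum_balances=0

Answer: ok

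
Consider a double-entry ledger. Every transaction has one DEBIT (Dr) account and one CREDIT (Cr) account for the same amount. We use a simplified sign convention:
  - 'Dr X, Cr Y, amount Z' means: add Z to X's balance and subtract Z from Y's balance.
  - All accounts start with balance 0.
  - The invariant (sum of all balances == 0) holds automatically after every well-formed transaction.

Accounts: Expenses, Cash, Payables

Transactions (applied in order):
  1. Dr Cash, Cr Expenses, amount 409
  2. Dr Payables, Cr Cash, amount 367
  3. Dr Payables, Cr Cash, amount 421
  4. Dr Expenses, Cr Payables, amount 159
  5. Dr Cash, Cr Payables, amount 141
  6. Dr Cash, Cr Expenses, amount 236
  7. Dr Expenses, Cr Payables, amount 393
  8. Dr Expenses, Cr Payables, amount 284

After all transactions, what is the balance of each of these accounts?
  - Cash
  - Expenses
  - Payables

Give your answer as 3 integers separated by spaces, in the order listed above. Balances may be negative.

Answer: -2 191 -189

Derivation:
After txn 1 (Dr Cash, Cr Expenses, amount 409): Cash=409 Expenses=-409
After txn 2 (Dr Payables, Cr Cash, amount 367): Cash=42 Expenses=-409 Payables=367
After txn 3 (Dr Payables, Cr Cash, amount 421): Cash=-379 Expenses=-409 Payables=788
After txn 4 (Dr Expenses, Cr Payables, amount 159): Cash=-379 Expenses=-250 Payables=629
After txn 5 (Dr Cash, Cr Payables, amount 141): Cash=-238 Expenses=-250 Payables=488
After txn 6 (Dr Cash, Cr Expenses, amount 236): Cash=-2 Expenses=-486 Payables=488
After txn 7 (Dr Expenses, Cr Payables, amount 393): Cash=-2 Expenses=-93 Payables=95
After txn 8 (Dr Expenses, Cr Payables, amount 284): Cash=-2 Expenses=191 Payables=-189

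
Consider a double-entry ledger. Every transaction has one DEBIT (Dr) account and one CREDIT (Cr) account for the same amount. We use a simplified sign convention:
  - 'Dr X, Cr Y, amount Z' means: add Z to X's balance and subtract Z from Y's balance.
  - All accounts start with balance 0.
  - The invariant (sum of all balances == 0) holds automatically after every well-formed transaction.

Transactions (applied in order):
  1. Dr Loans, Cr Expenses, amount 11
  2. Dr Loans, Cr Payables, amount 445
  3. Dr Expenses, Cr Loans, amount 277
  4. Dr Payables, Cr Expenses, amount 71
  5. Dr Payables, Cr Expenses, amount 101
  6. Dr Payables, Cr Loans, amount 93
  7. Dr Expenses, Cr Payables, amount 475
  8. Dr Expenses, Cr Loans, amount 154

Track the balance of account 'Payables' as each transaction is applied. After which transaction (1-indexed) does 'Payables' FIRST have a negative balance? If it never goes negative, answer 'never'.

Answer: 2

Derivation:
After txn 1: Payables=0
After txn 2: Payables=-445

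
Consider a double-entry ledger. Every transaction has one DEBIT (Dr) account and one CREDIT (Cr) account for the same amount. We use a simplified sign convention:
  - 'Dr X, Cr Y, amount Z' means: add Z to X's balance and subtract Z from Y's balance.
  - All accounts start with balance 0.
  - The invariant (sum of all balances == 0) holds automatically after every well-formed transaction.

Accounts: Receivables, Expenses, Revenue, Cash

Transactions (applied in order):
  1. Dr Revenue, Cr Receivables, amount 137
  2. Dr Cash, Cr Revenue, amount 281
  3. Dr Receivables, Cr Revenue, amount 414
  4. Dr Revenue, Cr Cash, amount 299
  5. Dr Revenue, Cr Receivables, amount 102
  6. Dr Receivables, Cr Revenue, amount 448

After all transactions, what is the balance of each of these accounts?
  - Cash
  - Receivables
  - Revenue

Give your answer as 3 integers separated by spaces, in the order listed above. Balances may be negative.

After txn 1 (Dr Revenue, Cr Receivables, amount 137): Receivables=-137 Revenue=137
After txn 2 (Dr Cash, Cr Revenue, amount 281): Cash=281 Receivables=-137 Revenue=-144
After txn 3 (Dr Receivables, Cr Revenue, amount 414): Cash=281 Receivables=277 Revenue=-558
After txn 4 (Dr Revenue, Cr Cash, amount 299): Cash=-18 Receivables=277 Revenue=-259
After txn 5 (Dr Revenue, Cr Receivables, amount 102): Cash=-18 Receivables=175 Revenue=-157
After txn 6 (Dr Receivables, Cr Revenue, amount 448): Cash=-18 Receivables=623 Revenue=-605

Answer: -18 623 -605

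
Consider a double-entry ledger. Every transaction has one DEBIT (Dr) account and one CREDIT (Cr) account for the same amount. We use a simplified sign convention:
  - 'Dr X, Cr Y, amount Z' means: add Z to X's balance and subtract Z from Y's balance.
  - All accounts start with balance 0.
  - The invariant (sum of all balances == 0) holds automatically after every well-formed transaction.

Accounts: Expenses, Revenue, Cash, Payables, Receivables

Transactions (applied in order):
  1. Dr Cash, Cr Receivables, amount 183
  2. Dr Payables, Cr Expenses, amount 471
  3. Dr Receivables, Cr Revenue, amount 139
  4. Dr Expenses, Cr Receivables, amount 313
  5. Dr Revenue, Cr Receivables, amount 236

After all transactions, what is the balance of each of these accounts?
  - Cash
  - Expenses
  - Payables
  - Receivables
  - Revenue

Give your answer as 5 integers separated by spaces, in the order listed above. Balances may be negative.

Answer: 183 -158 471 -593 97

Derivation:
After txn 1 (Dr Cash, Cr Receivables, amount 183): Cash=183 Receivables=-183
After txn 2 (Dr Payables, Cr Expenses, amount 471): Cash=183 Expenses=-471 Payables=471 Receivables=-183
After txn 3 (Dr Receivables, Cr Revenue, amount 139): Cash=183 Expenses=-471 Payables=471 Receivables=-44 Revenue=-139
After txn 4 (Dr Expenses, Cr Receivables, amount 313): Cash=183 Expenses=-158 Payables=471 Receivables=-357 Revenue=-139
After txn 5 (Dr Revenue, Cr Receivables, amount 236): Cash=183 Expenses=-158 Payables=471 Receivables=-593 Revenue=97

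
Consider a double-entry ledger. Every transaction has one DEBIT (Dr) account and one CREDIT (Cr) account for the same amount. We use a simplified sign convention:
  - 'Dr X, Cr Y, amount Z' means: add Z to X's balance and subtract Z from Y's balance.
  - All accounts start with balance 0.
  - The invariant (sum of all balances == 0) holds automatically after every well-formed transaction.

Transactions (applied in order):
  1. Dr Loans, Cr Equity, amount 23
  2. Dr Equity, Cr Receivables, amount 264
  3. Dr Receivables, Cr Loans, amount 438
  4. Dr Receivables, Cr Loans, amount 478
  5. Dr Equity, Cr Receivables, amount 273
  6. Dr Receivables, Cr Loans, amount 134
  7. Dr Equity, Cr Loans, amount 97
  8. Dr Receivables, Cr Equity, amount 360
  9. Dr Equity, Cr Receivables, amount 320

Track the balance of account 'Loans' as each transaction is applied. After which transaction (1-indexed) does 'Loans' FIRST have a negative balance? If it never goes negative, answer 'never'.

Answer: 3

Derivation:
After txn 1: Loans=23
After txn 2: Loans=23
After txn 3: Loans=-415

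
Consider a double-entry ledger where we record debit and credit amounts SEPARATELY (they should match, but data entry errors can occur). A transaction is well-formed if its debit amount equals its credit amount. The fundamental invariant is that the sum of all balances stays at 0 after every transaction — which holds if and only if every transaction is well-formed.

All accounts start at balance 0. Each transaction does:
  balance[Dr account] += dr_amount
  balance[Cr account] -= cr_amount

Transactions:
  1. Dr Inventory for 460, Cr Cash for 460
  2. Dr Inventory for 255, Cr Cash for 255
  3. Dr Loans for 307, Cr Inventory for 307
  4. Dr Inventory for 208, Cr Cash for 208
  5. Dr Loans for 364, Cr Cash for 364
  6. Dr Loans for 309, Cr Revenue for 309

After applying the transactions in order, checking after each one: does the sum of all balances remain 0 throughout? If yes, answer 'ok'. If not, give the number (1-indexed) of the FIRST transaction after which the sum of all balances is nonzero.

After txn 1: dr=460 cr=460 sum_balances=0
After txn 2: dr=255 cr=255 sum_balances=0
After txn 3: dr=307 cr=307 sum_balances=0
After txn 4: dr=208 cr=208 sum_balances=0
After txn 5: dr=364 cr=364 sum_balances=0
After txn 6: dr=309 cr=309 sum_balances=0

Answer: ok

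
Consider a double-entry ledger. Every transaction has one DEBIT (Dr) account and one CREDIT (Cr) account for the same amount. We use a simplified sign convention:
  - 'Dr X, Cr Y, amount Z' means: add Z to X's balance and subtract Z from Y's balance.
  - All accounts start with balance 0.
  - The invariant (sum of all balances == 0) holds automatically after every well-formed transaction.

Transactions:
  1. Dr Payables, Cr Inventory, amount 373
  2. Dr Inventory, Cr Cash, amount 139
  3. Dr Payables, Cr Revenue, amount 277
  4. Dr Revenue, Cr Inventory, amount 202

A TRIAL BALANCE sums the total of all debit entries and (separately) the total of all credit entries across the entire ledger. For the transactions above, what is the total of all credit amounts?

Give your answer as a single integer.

Answer: 991

Derivation:
Txn 1: credit+=373
Txn 2: credit+=139
Txn 3: credit+=277
Txn 4: credit+=202
Total credits = 991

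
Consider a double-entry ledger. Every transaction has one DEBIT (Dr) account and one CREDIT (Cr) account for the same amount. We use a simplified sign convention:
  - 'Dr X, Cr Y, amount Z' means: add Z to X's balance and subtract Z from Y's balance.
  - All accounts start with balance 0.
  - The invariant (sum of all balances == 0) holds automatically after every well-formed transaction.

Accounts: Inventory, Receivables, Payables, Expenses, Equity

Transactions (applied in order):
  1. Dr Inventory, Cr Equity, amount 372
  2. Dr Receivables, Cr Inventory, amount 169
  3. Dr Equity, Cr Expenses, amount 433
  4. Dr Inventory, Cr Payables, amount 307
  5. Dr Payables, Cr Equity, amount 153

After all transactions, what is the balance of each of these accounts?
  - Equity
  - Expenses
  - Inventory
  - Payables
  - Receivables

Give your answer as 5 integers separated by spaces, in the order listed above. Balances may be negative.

After txn 1 (Dr Inventory, Cr Equity, amount 372): Equity=-372 Inventory=372
After txn 2 (Dr Receivables, Cr Inventory, amount 169): Equity=-372 Inventory=203 Receivables=169
After txn 3 (Dr Equity, Cr Expenses, amount 433): Equity=61 Expenses=-433 Inventory=203 Receivables=169
After txn 4 (Dr Inventory, Cr Payables, amount 307): Equity=61 Expenses=-433 Inventory=510 Payables=-307 Receivables=169
After txn 5 (Dr Payables, Cr Equity, amount 153): Equity=-92 Expenses=-433 Inventory=510 Payables=-154 Receivables=169

Answer: -92 -433 510 -154 169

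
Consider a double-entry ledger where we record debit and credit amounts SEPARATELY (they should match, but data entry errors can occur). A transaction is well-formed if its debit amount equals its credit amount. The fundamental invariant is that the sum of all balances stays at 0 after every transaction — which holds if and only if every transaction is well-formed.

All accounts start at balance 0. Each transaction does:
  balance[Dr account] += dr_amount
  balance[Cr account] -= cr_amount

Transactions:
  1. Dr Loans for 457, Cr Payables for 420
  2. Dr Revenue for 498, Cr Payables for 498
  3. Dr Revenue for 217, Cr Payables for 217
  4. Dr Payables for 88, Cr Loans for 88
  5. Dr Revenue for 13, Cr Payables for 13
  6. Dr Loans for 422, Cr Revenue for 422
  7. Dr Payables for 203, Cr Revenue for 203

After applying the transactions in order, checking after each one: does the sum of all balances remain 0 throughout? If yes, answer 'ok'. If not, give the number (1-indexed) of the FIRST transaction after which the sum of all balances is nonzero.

After txn 1: dr=457 cr=420 sum_balances=37
After txn 2: dr=498 cr=498 sum_balances=37
After txn 3: dr=217 cr=217 sum_balances=37
After txn 4: dr=88 cr=88 sum_balances=37
After txn 5: dr=13 cr=13 sum_balances=37
After txn 6: dr=422 cr=422 sum_balances=37
After txn 7: dr=203 cr=203 sum_balances=37

Answer: 1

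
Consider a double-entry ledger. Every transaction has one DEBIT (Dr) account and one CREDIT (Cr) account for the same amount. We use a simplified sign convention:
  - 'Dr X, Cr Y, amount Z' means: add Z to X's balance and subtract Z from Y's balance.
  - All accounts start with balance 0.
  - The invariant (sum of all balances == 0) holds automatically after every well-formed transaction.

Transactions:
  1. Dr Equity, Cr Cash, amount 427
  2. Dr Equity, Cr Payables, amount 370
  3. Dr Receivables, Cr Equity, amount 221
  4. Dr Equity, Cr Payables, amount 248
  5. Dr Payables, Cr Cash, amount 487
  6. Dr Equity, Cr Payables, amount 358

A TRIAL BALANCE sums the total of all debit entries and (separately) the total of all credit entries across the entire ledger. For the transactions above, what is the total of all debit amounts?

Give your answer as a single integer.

Txn 1: debit+=427
Txn 2: debit+=370
Txn 3: debit+=221
Txn 4: debit+=248
Txn 5: debit+=487
Txn 6: debit+=358
Total debits = 2111

Answer: 2111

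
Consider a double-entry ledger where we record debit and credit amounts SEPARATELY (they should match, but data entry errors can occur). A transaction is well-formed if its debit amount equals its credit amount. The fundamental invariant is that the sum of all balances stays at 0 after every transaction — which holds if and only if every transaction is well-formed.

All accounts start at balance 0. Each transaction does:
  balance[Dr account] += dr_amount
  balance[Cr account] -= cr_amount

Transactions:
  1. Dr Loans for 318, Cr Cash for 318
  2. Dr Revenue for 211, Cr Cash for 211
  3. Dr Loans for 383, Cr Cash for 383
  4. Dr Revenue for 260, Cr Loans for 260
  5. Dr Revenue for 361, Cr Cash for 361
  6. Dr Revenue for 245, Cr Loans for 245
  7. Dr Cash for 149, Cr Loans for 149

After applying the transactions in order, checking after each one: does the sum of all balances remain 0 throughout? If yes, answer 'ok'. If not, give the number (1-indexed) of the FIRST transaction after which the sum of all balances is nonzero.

Answer: ok

Derivation:
After txn 1: dr=318 cr=318 sum_balances=0
After txn 2: dr=211 cr=211 sum_balances=0
After txn 3: dr=383 cr=383 sum_balances=0
After txn 4: dr=260 cr=260 sum_balances=0
After txn 5: dr=361 cr=361 sum_balances=0
After txn 6: dr=245 cr=245 sum_balances=0
After txn 7: dr=149 cr=149 sum_balances=0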